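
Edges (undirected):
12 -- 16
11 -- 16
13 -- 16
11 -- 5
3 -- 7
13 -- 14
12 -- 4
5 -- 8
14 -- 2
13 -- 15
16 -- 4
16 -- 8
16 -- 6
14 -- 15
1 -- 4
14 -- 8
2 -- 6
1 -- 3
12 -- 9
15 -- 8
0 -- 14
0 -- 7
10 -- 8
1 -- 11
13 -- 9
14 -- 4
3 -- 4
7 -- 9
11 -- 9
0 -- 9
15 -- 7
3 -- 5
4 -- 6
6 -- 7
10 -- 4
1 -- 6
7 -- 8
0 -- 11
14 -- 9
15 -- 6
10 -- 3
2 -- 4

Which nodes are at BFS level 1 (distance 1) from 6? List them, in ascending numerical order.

Level 0: 6
Level 1: 1, 2, 4, 7, 15, 16
Level 2: 0, 3, 8, 9, 10, 11, 12, 13, 14
Level 3: 5

1, 2, 4, 7, 15, 16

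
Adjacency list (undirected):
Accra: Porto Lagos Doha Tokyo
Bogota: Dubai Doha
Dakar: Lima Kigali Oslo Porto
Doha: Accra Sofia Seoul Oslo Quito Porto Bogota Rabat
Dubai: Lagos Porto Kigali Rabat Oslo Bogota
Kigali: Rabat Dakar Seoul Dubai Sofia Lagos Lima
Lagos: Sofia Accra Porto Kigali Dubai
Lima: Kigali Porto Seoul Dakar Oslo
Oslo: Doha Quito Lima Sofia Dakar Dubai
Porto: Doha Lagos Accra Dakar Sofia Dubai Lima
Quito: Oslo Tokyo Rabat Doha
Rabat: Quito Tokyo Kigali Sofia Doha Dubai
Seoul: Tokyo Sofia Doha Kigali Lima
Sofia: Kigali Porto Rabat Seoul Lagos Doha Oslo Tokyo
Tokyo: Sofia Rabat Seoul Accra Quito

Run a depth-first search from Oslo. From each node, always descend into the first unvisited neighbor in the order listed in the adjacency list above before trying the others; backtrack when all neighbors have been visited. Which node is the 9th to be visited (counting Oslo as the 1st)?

Visit Oslo
Oslo → Doha
Doha → Accra
Accra → Porto
Porto → Lagos
Lagos → Sofia
Sofia → Kigali
Kigali → Rabat
Rabat → Quito
Quito → Tokyo
Tokyo → Seoul
Seoul → Lima
Lima → Dakar
Rabat → Dubai
Dubai → Bogota

Visit order: Oslo, Doha, Accra, Porto, Lagos, Sofia, Kigali, Rabat, Quito, Tokyo, Seoul, Lima, Dakar, Dubai, Bogota

Quito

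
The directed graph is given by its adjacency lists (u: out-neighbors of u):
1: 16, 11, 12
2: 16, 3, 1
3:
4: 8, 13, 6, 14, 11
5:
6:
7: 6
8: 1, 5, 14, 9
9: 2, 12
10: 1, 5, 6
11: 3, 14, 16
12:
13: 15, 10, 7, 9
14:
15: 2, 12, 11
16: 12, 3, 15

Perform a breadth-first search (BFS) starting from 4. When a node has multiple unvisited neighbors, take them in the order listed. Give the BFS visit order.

Visit 4; enqueue 8, 13, 6, 14, 11 → queue [8, 13, 6, 14, 11]
Visit 8; enqueue 1, 5, 9 → queue [13, 6, 14, 11, 1, 5, 9]
Visit 13; enqueue 15, 10, 7 → queue [6, 14, 11, 1, 5, 9, 15, 10, 7]
Visit 6 → queue [14, 11, 1, 5, 9, 15, 10, 7]
Visit 14 → queue [11, 1, 5, 9, 15, 10, 7]
Visit 11; enqueue 3, 16 → queue [1, 5, 9, 15, 10, 7, 3, 16]
Visit 1; enqueue 12 → queue [5, 9, 15, 10, 7, 3, 16, 12]
Visit 5 → queue [9, 15, 10, 7, 3, 16, 12]
Visit 9; enqueue 2 → queue [15, 10, 7, 3, 16, 12, 2]
Visit 15 → queue [10, 7, 3, 16, 12, 2]
Visit 10 → queue [7, 3, 16, 12, 2]
Visit 7 → queue [3, 16, 12, 2]
Visit 3 → queue [16, 12, 2]
Visit 16 → queue [12, 2]
Visit 12 → queue [2]
Visit 2 → queue []

4, 8, 13, 6, 14, 11, 1, 5, 9, 15, 10, 7, 3, 16, 12, 2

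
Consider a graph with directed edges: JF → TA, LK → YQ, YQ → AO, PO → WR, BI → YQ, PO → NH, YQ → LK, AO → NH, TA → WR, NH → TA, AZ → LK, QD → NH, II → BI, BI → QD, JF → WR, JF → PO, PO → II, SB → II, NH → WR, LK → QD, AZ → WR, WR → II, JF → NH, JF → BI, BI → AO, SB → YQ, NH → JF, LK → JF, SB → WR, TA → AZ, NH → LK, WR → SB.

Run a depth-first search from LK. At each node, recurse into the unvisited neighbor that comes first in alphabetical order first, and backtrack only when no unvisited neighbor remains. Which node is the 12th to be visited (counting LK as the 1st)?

QD

Visit LK
LK → JF
JF → BI
BI → AO
AO → NH
NH → TA
TA → AZ
AZ → WR
WR → II
WR → SB
SB → YQ
BI → QD
JF → PO

Visit order: LK, JF, BI, AO, NH, TA, AZ, WR, II, SB, YQ, QD, PO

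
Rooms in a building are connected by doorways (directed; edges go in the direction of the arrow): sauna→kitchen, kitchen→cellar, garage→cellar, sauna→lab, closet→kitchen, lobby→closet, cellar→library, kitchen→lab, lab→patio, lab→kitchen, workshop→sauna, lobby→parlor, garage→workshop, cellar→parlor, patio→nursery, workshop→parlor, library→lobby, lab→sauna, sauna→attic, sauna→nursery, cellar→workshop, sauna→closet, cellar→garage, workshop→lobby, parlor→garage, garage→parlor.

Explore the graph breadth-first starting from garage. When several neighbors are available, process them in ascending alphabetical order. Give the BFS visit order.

garage, cellar, parlor, workshop, library, lobby, sauna, closet, attic, kitchen, lab, nursery, patio

Visit garage; enqueue cellar, parlor, workshop → queue [cellar, parlor, workshop]
Visit cellar; enqueue library → queue [parlor, workshop, library]
Visit parlor → queue [workshop, library]
Visit workshop; enqueue lobby, sauna → queue [library, lobby, sauna]
Visit library → queue [lobby, sauna]
Visit lobby; enqueue closet → queue [sauna, closet]
Visit sauna; enqueue attic, kitchen, lab, nursery → queue [closet, attic, kitchen, lab, nursery]
Visit closet → queue [attic, kitchen, lab, nursery]
Visit attic → queue [kitchen, lab, nursery]
Visit kitchen → queue [lab, nursery]
Visit lab; enqueue patio → queue [nursery, patio]
Visit nursery → queue [patio]
Visit patio → queue []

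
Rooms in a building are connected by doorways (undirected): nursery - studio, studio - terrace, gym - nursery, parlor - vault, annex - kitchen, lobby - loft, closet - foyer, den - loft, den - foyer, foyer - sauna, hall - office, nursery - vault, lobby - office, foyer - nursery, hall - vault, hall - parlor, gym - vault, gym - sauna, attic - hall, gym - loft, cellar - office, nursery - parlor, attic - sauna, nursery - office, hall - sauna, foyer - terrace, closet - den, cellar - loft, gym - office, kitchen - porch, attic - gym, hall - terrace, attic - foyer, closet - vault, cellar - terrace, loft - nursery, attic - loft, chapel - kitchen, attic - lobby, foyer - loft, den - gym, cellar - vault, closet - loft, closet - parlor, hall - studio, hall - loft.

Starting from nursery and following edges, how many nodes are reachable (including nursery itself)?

16

BFS from nursery visits: nursery, vault, studio, parlor, office, loft, gym, foyer, hall, closet, cellar, terrace, lobby, den, attic, sauna
Reachable nodes: 16 of 20 total.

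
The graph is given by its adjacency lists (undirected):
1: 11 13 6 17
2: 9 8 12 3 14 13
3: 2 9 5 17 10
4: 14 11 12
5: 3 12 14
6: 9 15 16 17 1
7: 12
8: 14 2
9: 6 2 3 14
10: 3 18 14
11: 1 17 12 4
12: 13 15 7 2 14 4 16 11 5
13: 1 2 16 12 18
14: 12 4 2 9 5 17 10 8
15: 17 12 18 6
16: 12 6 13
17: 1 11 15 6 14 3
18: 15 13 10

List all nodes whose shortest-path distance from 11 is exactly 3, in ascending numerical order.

8, 9, 10, 18

Level 0: 11
Level 1: 1, 4, 12, 17
Level 2: 2, 3, 5, 6, 7, 13, 14, 15, 16
Level 3: 8, 9, 10, 18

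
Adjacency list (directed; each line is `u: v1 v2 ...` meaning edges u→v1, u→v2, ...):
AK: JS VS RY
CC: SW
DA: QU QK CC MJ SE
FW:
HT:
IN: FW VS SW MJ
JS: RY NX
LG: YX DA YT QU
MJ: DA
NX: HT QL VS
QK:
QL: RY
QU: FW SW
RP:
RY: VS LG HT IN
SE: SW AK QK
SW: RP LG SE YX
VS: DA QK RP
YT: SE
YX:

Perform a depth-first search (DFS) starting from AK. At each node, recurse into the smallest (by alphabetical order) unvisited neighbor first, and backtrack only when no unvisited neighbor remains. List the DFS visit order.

Visit AK
AK → JS
JS → NX
NX → HT
NX → QL
QL → RY
RY → IN
IN → FW
IN → MJ
MJ → DA
DA → CC
CC → SW
SW → LG
LG → QU
LG → YT
YT → SE
SE → QK
LG → YX
SW → RP
IN → VS

AK -> JS -> NX -> HT -> QL -> RY -> IN -> FW -> MJ -> DA -> CC -> SW -> LG -> QU -> YT -> SE -> QK -> YX -> RP -> VS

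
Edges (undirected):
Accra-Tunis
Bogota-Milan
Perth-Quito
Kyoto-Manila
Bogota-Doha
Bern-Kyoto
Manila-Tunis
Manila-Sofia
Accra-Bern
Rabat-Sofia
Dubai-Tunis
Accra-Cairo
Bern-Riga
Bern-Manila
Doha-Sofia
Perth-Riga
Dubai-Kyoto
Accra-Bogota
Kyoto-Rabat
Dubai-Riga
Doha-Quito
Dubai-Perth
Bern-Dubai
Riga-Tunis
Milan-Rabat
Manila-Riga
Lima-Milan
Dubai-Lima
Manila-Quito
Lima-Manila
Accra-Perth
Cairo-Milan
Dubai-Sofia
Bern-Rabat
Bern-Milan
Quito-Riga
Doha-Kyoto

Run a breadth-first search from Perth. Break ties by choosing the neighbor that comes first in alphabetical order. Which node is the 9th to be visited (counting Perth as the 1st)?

Tunis

Visit Perth; enqueue Accra, Dubai, Quito, Riga → queue [Accra, Dubai, Quito, Riga]
Visit Accra; enqueue Bern, Bogota, Cairo, Tunis → queue [Dubai, Quito, Riga, Bern, Bogota, Cairo, Tunis]
Visit Dubai; enqueue Kyoto, Lima, Sofia → queue [Quito, Riga, Bern, Bogota, Cairo, Tunis, Kyoto, Lima, Sofia]
Visit Quito; enqueue Doha, Manila → queue [Riga, Bern, Bogota, Cairo, Tunis, Kyoto, Lima, Sofia, Doha, Manila]
Visit Riga → queue [Bern, Bogota, Cairo, Tunis, Kyoto, Lima, Sofia, Doha, Manila]
Visit Bern; enqueue Milan, Rabat → queue [Bogota, Cairo, Tunis, Kyoto, Lima, Sofia, Doha, Manila, Milan, Rabat]
Visit Bogota → queue [Cairo, Tunis, Kyoto, Lima, Sofia, Doha, Manila, Milan, Rabat]
Visit Cairo → queue [Tunis, Kyoto, Lima, Sofia, Doha, Manila, Milan, Rabat]
Visit Tunis → queue [Kyoto, Lima, Sofia, Doha, Manila, Milan, Rabat]
Visit Kyoto → queue [Lima, Sofia, Doha, Manila, Milan, Rabat]
Visit Lima → queue [Sofia, Doha, Manila, Milan, Rabat]
Visit Sofia → queue [Doha, Manila, Milan, Rabat]
Visit Doha → queue [Manila, Milan, Rabat]
Visit Manila → queue [Milan, Rabat]
Visit Milan → queue [Rabat]
Visit Rabat → queue []

Visit order: Perth, Accra, Dubai, Quito, Riga, Bern, Bogota, Cairo, Tunis, Kyoto, Lima, Sofia, Doha, Manila, Milan, Rabat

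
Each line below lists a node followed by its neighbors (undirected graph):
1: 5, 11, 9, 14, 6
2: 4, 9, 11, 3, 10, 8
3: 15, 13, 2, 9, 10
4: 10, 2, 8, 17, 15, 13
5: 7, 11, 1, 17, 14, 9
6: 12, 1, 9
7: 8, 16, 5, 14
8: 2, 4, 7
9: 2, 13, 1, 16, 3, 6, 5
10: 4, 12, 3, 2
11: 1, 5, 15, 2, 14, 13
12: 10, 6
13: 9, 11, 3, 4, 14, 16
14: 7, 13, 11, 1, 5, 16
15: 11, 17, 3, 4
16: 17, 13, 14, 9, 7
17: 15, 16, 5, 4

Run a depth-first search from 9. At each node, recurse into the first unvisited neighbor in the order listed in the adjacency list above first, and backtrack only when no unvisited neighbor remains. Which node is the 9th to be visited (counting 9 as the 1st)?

Visit 9
9 → 2
2 → 4
4 → 10
10 → 12
12 → 6
6 → 1
1 → 5
5 → 7
7 → 8
7 → 16
16 → 17
17 → 15
15 → 11
11 → 14
14 → 13
13 → 3

Visit order: 9, 2, 4, 10, 12, 6, 1, 5, 7, 8, 16, 17, 15, 11, 14, 13, 3

7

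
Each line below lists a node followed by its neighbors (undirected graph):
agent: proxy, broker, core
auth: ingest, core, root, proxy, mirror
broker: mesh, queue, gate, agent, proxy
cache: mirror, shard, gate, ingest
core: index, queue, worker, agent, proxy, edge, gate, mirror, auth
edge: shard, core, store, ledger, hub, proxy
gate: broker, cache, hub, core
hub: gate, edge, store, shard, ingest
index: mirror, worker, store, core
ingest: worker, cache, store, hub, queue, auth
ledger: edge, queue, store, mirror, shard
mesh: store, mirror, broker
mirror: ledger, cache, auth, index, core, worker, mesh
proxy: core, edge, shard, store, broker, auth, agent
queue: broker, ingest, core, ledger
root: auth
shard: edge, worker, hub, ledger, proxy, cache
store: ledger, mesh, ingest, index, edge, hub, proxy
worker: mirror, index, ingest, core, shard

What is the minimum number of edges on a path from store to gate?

2

Level 0: store
Level 1: edge, hub, index, ingest, ledger, mesh, proxy
Level 2: agent, auth, broker, cache, core, gate, mirror, queue, shard, worker
Level 3: root
gate first appears at level 2.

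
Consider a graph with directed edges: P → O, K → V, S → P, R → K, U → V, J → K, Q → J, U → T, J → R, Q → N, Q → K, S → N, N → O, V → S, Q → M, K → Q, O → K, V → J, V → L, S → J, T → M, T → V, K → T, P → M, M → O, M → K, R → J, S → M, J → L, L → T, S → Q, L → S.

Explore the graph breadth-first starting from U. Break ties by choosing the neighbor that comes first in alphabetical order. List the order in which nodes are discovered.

Visit U; enqueue T, V → queue [T, V]
Visit T; enqueue M → queue [V, M]
Visit V; enqueue J, L, S → queue [M, J, L, S]
Visit M; enqueue K, O → queue [J, L, S, K, O]
Visit J; enqueue R → queue [L, S, K, O, R]
Visit L → queue [S, K, O, R]
Visit S; enqueue N, P, Q → queue [K, O, R, N, P, Q]
Visit K → queue [O, R, N, P, Q]
Visit O → queue [R, N, P, Q]
Visit R → queue [N, P, Q]
Visit N → queue [P, Q]
Visit P → queue [Q]
Visit Q → queue []

U, T, V, M, J, L, S, K, O, R, N, P, Q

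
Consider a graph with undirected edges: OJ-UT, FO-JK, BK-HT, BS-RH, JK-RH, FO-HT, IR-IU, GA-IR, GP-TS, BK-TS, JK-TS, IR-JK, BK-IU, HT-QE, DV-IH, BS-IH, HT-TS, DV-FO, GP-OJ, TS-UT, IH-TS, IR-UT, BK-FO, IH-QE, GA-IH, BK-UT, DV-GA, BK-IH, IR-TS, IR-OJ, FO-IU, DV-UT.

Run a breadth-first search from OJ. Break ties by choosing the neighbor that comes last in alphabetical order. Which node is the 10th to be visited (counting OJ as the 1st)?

Visit OJ; enqueue UT, IR, GP → queue [UT, IR, GP]
Visit UT; enqueue TS, DV, BK → queue [IR, GP, TS, DV, BK]
Visit IR; enqueue JK, IU, GA → queue [GP, TS, DV, BK, JK, IU, GA]
Visit GP → queue [TS, DV, BK, JK, IU, GA]
Visit TS; enqueue IH, HT → queue [DV, BK, JK, IU, GA, IH, HT]
Visit DV; enqueue FO → queue [BK, JK, IU, GA, IH, HT, FO]
Visit BK → queue [JK, IU, GA, IH, HT, FO]
Visit JK; enqueue RH → queue [IU, GA, IH, HT, FO, RH]
Visit IU → queue [GA, IH, HT, FO, RH]
Visit GA → queue [IH, HT, FO, RH]
Visit IH; enqueue QE, BS → queue [HT, FO, RH, QE, BS]
Visit HT → queue [FO, RH, QE, BS]
Visit FO → queue [RH, QE, BS]
Visit RH → queue [QE, BS]
Visit QE → queue [BS]
Visit BS → queue []

Visit order: OJ, UT, IR, GP, TS, DV, BK, JK, IU, GA, IH, HT, FO, RH, QE, BS

GA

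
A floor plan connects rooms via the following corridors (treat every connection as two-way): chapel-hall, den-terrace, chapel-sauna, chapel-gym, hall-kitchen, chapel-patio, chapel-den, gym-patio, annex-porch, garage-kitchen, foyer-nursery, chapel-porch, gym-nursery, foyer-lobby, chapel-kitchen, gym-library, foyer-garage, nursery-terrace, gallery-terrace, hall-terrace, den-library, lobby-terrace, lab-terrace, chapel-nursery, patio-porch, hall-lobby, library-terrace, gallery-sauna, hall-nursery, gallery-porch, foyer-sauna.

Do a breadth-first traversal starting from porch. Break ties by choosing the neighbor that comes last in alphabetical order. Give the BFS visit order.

Visit porch; enqueue patio, gallery, chapel, annex → queue [patio, gallery, chapel, annex]
Visit patio; enqueue gym → queue [gallery, chapel, annex, gym]
Visit gallery; enqueue terrace, sauna → queue [chapel, annex, gym, terrace, sauna]
Visit chapel; enqueue nursery, kitchen, hall, den → queue [annex, gym, terrace, sauna, nursery, kitchen, hall, den]
Visit annex → queue [gym, terrace, sauna, nursery, kitchen, hall, den]
Visit gym; enqueue library → queue [terrace, sauna, nursery, kitchen, hall, den, library]
Visit terrace; enqueue lobby, lab → queue [sauna, nursery, kitchen, hall, den, library, lobby, lab]
Visit sauna; enqueue foyer → queue [nursery, kitchen, hall, den, library, lobby, lab, foyer]
Visit nursery → queue [kitchen, hall, den, library, lobby, lab, foyer]
Visit kitchen; enqueue garage → queue [hall, den, library, lobby, lab, foyer, garage]
Visit hall → queue [den, library, lobby, lab, foyer, garage]
Visit den → queue [library, lobby, lab, foyer, garage]
Visit library → queue [lobby, lab, foyer, garage]
Visit lobby → queue [lab, foyer, garage]
Visit lab → queue [foyer, garage]
Visit foyer → queue [garage]
Visit garage → queue []

porch → patio → gallery → chapel → annex → gym → terrace → sauna → nursery → kitchen → hall → den → library → lobby → lab → foyer → garage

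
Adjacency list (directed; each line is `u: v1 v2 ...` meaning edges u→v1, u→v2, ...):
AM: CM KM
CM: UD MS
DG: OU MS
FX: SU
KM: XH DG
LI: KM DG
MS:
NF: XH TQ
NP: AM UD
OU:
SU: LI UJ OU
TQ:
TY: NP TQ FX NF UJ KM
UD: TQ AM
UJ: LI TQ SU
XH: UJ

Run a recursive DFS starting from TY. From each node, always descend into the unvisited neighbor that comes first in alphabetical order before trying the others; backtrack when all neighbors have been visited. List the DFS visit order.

TY -> FX -> SU -> LI -> DG -> MS -> OU -> KM -> XH -> UJ -> TQ -> NF -> NP -> AM -> CM -> UD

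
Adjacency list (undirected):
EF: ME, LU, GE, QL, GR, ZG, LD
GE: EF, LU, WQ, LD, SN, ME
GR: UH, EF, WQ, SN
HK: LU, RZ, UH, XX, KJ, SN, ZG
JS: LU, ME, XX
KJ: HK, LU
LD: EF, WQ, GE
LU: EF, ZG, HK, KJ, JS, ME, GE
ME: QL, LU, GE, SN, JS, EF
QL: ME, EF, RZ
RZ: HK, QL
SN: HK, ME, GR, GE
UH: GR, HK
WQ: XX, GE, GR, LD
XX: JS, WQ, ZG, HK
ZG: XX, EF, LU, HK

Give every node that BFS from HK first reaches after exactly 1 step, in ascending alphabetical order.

Level 0: HK
Level 1: KJ, LU, RZ, SN, UH, XX, ZG
Level 2: EF, GE, GR, JS, ME, QL, WQ
Level 3: LD

KJ, LU, RZ, SN, UH, XX, ZG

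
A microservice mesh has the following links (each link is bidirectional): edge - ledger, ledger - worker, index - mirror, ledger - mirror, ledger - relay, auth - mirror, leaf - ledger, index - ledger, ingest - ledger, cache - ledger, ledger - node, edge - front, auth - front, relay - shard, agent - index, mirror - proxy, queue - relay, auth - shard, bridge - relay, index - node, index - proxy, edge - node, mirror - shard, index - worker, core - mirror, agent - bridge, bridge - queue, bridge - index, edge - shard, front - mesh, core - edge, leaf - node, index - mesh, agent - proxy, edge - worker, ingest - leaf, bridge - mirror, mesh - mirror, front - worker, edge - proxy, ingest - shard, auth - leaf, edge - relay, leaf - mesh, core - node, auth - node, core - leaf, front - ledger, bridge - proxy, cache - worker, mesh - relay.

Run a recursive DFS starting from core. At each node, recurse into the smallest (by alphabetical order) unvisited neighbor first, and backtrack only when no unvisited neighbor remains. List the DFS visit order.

Visit core
core → edge
edge → front
front → auth
auth → leaf
leaf → ingest
ingest → ledger
ledger → cache
cache → worker
worker → index
index → agent
agent → bridge
bridge → mirror
mirror → mesh
mesh → relay
relay → queue
relay → shard
mirror → proxy
index → node

core -> edge -> front -> auth -> leaf -> ingest -> ledger -> cache -> worker -> index -> agent -> bridge -> mirror -> mesh -> relay -> queue -> shard -> proxy -> node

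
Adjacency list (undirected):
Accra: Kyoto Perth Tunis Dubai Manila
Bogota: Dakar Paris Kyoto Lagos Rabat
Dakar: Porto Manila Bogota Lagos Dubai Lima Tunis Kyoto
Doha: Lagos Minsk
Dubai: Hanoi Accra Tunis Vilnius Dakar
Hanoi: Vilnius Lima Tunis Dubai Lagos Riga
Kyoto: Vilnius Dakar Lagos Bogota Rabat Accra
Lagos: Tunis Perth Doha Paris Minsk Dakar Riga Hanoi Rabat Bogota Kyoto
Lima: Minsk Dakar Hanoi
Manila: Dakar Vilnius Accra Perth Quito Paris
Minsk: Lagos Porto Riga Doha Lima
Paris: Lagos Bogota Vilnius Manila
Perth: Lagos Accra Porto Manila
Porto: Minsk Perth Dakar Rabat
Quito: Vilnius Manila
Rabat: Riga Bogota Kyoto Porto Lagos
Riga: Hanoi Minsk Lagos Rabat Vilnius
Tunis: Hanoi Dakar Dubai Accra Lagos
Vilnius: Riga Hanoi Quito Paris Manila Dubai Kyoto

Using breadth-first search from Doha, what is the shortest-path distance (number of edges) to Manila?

3

Level 0: Doha
Level 1: Lagos, Minsk
Level 2: Bogota, Dakar, Hanoi, Kyoto, Lima, Paris, Perth, Porto, Rabat, Riga, Tunis
Level 3: Accra, Dubai, Manila, Vilnius
Level 4: Quito
Manila first appears at level 3.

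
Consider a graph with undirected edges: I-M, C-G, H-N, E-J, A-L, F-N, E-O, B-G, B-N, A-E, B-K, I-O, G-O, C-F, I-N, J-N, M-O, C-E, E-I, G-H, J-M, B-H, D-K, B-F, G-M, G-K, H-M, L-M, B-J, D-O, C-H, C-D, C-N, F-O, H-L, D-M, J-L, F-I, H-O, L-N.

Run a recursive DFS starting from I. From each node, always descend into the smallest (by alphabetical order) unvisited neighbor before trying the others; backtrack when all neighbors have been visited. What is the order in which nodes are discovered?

Visit I
I → E
E → A
A → L
L → H
H → B
B → F
F → C
C → D
D → K
K → G
G → M
M → J
J → N
M → O

I E A L H B F C D K G M J N O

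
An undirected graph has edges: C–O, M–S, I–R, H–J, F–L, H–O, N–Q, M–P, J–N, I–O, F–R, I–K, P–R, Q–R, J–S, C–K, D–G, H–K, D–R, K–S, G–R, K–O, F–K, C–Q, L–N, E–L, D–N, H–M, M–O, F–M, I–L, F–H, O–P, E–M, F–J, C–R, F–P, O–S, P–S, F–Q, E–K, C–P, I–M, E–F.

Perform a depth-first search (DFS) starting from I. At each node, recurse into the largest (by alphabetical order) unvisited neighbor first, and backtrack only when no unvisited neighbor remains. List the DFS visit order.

Visit I
I → R
R → Q
Q → N
N → L
L → F
F → P
P → S
S → O
O → M
M → H
H → K
K → E
K → C
H → J
N → D
D → G

I R Q N L F P S O M H K E C J D G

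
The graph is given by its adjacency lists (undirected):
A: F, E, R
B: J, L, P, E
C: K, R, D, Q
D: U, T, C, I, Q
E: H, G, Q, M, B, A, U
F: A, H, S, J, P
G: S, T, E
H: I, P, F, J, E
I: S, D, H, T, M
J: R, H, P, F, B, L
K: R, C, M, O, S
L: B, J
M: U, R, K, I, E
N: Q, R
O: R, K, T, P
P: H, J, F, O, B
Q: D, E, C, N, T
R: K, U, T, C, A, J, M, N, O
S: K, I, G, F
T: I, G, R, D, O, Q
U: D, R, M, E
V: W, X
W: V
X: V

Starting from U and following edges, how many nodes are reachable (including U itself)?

21

BFS from U visits: U, D, R, M, E, T, C, I, Q, K, A, J, N, O, H, G, B, S, F, P, L
Reachable nodes: 21 of 24 total.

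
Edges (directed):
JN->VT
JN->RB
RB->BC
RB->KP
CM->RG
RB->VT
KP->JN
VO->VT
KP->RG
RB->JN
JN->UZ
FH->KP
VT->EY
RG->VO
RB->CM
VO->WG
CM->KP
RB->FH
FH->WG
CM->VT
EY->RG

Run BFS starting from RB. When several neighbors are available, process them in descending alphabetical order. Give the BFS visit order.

Visit RB; enqueue VT, KP, JN, FH, CM, BC → queue [VT, KP, JN, FH, CM, BC]
Visit VT; enqueue EY → queue [KP, JN, FH, CM, BC, EY]
Visit KP; enqueue RG → queue [JN, FH, CM, BC, EY, RG]
Visit JN; enqueue UZ → queue [FH, CM, BC, EY, RG, UZ]
Visit FH; enqueue WG → queue [CM, BC, EY, RG, UZ, WG]
Visit CM → queue [BC, EY, RG, UZ, WG]
Visit BC → queue [EY, RG, UZ, WG]
Visit EY → queue [RG, UZ, WG]
Visit RG; enqueue VO → queue [UZ, WG, VO]
Visit UZ → queue [WG, VO]
Visit WG → queue [VO]
Visit VO → queue []

RB, VT, KP, JN, FH, CM, BC, EY, RG, UZ, WG, VO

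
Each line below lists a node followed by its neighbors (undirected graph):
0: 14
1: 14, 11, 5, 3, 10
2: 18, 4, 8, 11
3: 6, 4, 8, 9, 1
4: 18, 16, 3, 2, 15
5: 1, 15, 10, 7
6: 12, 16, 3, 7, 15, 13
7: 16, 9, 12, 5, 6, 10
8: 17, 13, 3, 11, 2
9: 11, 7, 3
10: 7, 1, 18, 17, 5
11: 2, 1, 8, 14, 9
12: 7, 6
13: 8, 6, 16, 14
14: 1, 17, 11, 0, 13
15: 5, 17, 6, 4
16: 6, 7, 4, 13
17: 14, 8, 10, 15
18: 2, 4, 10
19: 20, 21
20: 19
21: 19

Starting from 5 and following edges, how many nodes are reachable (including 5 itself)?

19

BFS from 5 visits: 5, 1, 7, 10, 15, 3, 11, 14, 6, 9, 12, 16, 17, 18, 4, 8, 2, 0, 13
Reachable nodes: 19 of 22 total.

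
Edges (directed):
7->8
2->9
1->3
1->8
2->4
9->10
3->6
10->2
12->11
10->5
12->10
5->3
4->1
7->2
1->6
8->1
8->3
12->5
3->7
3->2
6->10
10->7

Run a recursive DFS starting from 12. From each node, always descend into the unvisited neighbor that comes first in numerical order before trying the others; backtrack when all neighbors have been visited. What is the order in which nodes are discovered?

12 5 3 2 4 1 6 10 7 8 9 11

Visit 12
12 → 5
5 → 3
3 → 2
2 → 4
4 → 1
1 → 6
6 → 10
10 → 7
7 → 8
2 → 9
12 → 11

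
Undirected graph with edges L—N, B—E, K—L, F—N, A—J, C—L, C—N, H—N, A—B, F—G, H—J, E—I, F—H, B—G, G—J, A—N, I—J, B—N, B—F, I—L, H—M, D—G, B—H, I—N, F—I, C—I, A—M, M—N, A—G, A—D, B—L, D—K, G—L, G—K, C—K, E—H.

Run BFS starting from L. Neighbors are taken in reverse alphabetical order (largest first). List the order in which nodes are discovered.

L -> N -> K -> I -> G -> C -> B -> M -> H -> F -> A -> D -> J -> E

Visit L; enqueue N, K, I, G, C, B → queue [N, K, I, G, C, B]
Visit N; enqueue M, H, F, A → queue [K, I, G, C, B, M, H, F, A]
Visit K; enqueue D → queue [I, G, C, B, M, H, F, A, D]
Visit I; enqueue J, E → queue [G, C, B, M, H, F, A, D, J, E]
Visit G → queue [C, B, M, H, F, A, D, J, E]
Visit C → queue [B, M, H, F, A, D, J, E]
Visit B → queue [M, H, F, A, D, J, E]
Visit M → queue [H, F, A, D, J, E]
Visit H → queue [F, A, D, J, E]
Visit F → queue [A, D, J, E]
Visit A → queue [D, J, E]
Visit D → queue [J, E]
Visit J → queue [E]
Visit E → queue []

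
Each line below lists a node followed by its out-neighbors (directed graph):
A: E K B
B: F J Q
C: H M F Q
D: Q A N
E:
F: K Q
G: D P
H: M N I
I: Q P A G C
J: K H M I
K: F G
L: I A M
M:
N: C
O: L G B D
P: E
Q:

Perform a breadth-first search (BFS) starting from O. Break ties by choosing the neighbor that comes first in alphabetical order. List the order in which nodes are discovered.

Visit O; enqueue B, D, G, L → queue [B, D, G, L]
Visit B; enqueue F, J, Q → queue [D, G, L, F, J, Q]
Visit D; enqueue A, N → queue [G, L, F, J, Q, A, N]
Visit G; enqueue P → queue [L, F, J, Q, A, N, P]
Visit L; enqueue I, M → queue [F, J, Q, A, N, P, I, M]
Visit F; enqueue K → queue [J, Q, A, N, P, I, M, K]
Visit J; enqueue H → queue [Q, A, N, P, I, M, K, H]
Visit Q → queue [A, N, P, I, M, K, H]
Visit A; enqueue E → queue [N, P, I, M, K, H, E]
Visit N; enqueue C → queue [P, I, M, K, H, E, C]
Visit P → queue [I, M, K, H, E, C]
Visit I → queue [M, K, H, E, C]
Visit M → queue [K, H, E, C]
Visit K → queue [H, E, C]
Visit H → queue [E, C]
Visit E → queue [C]
Visit C → queue []

O B D G L F J Q A N P I M K H E C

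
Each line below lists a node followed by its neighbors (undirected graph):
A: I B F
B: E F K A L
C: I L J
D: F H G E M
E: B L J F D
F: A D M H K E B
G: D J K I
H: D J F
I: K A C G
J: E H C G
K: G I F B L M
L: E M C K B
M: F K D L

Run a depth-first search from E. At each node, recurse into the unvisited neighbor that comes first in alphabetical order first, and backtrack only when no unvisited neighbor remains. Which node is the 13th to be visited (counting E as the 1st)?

Visit E
E → B
B → A
A → F
F → D
D → G
G → I
I → C
C → J
J → H
C → L
L → K
K → M

Visit order: E, B, A, F, D, G, I, C, J, H, L, K, M

M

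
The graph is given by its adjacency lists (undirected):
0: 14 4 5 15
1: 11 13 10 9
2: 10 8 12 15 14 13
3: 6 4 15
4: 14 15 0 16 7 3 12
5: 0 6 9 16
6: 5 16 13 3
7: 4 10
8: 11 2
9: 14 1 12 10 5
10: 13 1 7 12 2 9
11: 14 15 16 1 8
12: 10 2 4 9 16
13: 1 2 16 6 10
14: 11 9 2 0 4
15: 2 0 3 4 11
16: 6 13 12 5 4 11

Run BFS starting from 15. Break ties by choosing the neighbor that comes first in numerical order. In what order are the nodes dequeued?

Visit 15; enqueue 0, 2, 3, 4, 11 → queue [0, 2, 3, 4, 11]
Visit 0; enqueue 5, 14 → queue [2, 3, 4, 11, 5, 14]
Visit 2; enqueue 8, 10, 12, 13 → queue [3, 4, 11, 5, 14, 8, 10, 12, 13]
Visit 3; enqueue 6 → queue [4, 11, 5, 14, 8, 10, 12, 13, 6]
Visit 4; enqueue 7, 16 → queue [11, 5, 14, 8, 10, 12, 13, 6, 7, 16]
Visit 11; enqueue 1 → queue [5, 14, 8, 10, 12, 13, 6, 7, 16, 1]
Visit 5; enqueue 9 → queue [14, 8, 10, 12, 13, 6, 7, 16, 1, 9]
Visit 14 → queue [8, 10, 12, 13, 6, 7, 16, 1, 9]
Visit 8 → queue [10, 12, 13, 6, 7, 16, 1, 9]
Visit 10 → queue [12, 13, 6, 7, 16, 1, 9]
Visit 12 → queue [13, 6, 7, 16, 1, 9]
Visit 13 → queue [6, 7, 16, 1, 9]
Visit 6 → queue [7, 16, 1, 9]
Visit 7 → queue [16, 1, 9]
Visit 16 → queue [1, 9]
Visit 1 → queue [9]
Visit 9 → queue []

15, 0, 2, 3, 4, 11, 5, 14, 8, 10, 12, 13, 6, 7, 16, 1, 9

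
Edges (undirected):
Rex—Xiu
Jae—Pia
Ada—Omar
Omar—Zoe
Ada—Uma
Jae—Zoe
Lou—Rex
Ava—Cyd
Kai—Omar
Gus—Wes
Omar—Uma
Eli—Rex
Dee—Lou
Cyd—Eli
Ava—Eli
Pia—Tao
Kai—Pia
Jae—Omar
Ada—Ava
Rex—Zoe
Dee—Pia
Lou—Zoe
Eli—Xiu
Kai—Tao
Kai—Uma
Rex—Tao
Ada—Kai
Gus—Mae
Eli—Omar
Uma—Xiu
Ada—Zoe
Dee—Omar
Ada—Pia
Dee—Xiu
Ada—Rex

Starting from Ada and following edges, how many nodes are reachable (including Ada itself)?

BFS from Ada visits: Ada, Zoe, Uma, Rex, Pia, Omar, Kai, Ava, Lou, Jae, Xiu, Tao, Eli, Dee, Cyd
Reachable nodes: 15 of 18 total.

15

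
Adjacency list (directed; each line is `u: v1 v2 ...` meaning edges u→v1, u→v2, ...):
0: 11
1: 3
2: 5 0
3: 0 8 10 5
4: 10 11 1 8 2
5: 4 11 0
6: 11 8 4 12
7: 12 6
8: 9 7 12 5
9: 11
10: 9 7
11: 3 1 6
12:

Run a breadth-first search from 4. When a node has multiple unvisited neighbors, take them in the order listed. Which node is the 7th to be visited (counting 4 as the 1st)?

9

Visit 4; enqueue 10, 11, 1, 8, 2 → queue [10, 11, 1, 8, 2]
Visit 10; enqueue 9, 7 → queue [11, 1, 8, 2, 9, 7]
Visit 11; enqueue 3, 6 → queue [1, 8, 2, 9, 7, 3, 6]
Visit 1 → queue [8, 2, 9, 7, 3, 6]
Visit 8; enqueue 12, 5 → queue [2, 9, 7, 3, 6, 12, 5]
Visit 2; enqueue 0 → queue [9, 7, 3, 6, 12, 5, 0]
Visit 9 → queue [7, 3, 6, 12, 5, 0]
Visit 7 → queue [3, 6, 12, 5, 0]
Visit 3 → queue [6, 12, 5, 0]
Visit 6 → queue [12, 5, 0]
Visit 12 → queue [5, 0]
Visit 5 → queue [0]
Visit 0 → queue []

Visit order: 4, 10, 11, 1, 8, 2, 9, 7, 3, 6, 12, 5, 0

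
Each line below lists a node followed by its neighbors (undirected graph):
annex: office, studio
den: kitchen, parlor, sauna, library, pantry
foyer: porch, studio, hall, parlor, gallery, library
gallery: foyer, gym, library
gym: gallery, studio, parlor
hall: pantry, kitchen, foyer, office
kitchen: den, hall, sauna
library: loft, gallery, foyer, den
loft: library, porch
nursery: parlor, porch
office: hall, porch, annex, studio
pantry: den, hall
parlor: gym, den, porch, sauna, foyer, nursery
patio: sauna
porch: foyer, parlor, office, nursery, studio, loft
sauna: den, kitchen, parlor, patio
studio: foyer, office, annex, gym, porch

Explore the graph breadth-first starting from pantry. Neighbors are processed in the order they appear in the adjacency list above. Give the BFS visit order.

Visit pantry; enqueue den, hall → queue [den, hall]
Visit den; enqueue kitchen, parlor, sauna, library → queue [hall, kitchen, parlor, sauna, library]
Visit hall; enqueue foyer, office → queue [kitchen, parlor, sauna, library, foyer, office]
Visit kitchen → queue [parlor, sauna, library, foyer, office]
Visit parlor; enqueue gym, porch, nursery → queue [sauna, library, foyer, office, gym, porch, nursery]
Visit sauna; enqueue patio → queue [library, foyer, office, gym, porch, nursery, patio]
Visit library; enqueue loft, gallery → queue [foyer, office, gym, porch, nursery, patio, loft, gallery]
Visit foyer; enqueue studio → queue [office, gym, porch, nursery, patio, loft, gallery, studio]
Visit office; enqueue annex → queue [gym, porch, nursery, patio, loft, gallery, studio, annex]
Visit gym → queue [porch, nursery, patio, loft, gallery, studio, annex]
Visit porch → queue [nursery, patio, loft, gallery, studio, annex]
Visit nursery → queue [patio, loft, gallery, studio, annex]
Visit patio → queue [loft, gallery, studio, annex]
Visit loft → queue [gallery, studio, annex]
Visit gallery → queue [studio, annex]
Visit studio → queue [annex]
Visit annex → queue []

pantry → den → hall → kitchen → parlor → sauna → library → foyer → office → gym → porch → nursery → patio → loft → gallery → studio → annex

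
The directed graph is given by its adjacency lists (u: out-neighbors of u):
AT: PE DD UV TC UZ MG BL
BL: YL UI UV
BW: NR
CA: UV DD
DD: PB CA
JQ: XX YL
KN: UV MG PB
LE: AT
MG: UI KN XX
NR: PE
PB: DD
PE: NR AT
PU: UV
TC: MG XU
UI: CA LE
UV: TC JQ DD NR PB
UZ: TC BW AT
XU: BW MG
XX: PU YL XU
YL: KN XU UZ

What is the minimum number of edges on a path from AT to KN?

Level 0: AT
Level 1: BL, DD, MG, PE, TC, UV, UZ
Level 2: BW, CA, JQ, KN, NR, PB, UI, XU, XX, YL
Level 3: LE, PU
KN first appears at level 2.

2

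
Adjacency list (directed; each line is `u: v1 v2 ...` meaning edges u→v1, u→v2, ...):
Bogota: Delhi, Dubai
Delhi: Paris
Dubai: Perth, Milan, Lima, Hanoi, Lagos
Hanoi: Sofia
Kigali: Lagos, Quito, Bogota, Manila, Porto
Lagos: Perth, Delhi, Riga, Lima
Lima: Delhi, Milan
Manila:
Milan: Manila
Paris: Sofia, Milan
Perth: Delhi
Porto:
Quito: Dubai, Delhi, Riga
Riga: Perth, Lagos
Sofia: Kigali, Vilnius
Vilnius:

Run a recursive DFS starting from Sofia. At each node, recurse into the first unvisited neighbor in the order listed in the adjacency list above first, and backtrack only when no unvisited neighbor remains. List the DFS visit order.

Sofia → Kigali → Lagos → Perth → Delhi → Paris → Milan → Manila → Riga → Lima → Quito → Dubai → Hanoi → Bogota → Porto → Vilnius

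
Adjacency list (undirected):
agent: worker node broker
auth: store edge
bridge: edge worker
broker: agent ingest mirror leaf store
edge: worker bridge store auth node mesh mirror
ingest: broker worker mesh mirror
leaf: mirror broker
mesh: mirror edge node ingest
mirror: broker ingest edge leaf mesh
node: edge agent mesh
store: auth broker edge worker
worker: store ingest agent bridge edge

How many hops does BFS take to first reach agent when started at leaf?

Level 0: leaf
Level 1: broker, mirror
Level 2: agent, edge, ingest, mesh, store
Level 3: auth, bridge, node, worker
agent first appears at level 2.

2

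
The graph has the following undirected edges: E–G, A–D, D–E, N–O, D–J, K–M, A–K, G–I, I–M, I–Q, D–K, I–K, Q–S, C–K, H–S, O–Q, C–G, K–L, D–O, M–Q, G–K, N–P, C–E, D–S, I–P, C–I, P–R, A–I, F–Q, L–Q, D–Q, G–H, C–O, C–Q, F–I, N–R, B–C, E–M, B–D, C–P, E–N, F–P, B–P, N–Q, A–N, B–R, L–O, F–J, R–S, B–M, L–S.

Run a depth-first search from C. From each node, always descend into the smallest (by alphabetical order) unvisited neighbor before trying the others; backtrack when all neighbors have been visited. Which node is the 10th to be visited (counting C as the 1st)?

Visit C
C → B
B → D
D → A
A → I
I → F
F → J
F → P
P → N
N → E
E → G
G → H
H → S
S → L
L → K
K → M
M → Q
Q → O
S → R

Visit order: C, B, D, A, I, F, J, P, N, E, G, H, S, L, K, M, Q, O, R

E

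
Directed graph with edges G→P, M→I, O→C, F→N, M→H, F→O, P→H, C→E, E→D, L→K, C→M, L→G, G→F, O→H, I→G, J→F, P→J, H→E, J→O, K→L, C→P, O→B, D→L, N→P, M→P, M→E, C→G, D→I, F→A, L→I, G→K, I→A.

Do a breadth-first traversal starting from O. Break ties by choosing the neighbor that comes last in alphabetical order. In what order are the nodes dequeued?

O -> H -> C -> B -> E -> P -> M -> G -> D -> J -> I -> K -> F -> L -> A -> N

Visit O; enqueue H, C, B → queue [H, C, B]
Visit H; enqueue E → queue [C, B, E]
Visit C; enqueue P, M, G → queue [B, E, P, M, G]
Visit B → queue [E, P, M, G]
Visit E; enqueue D → queue [P, M, G, D]
Visit P; enqueue J → queue [M, G, D, J]
Visit M; enqueue I → queue [G, D, J, I]
Visit G; enqueue K, F → queue [D, J, I, K, F]
Visit D; enqueue L → queue [J, I, K, F, L]
Visit J → queue [I, K, F, L]
Visit I; enqueue A → queue [K, F, L, A]
Visit K → queue [F, L, A]
Visit F; enqueue N → queue [L, A, N]
Visit L → queue [A, N]
Visit A → queue [N]
Visit N → queue []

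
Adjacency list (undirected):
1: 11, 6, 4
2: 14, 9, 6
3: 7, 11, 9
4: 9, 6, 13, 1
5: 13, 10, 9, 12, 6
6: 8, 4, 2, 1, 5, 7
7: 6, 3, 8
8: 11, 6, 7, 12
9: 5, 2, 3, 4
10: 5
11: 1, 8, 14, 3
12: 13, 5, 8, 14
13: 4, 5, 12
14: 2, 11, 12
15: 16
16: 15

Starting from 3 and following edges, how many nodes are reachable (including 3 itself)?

BFS from 3 visits: 3, 7, 9, 11, 6, 8, 2, 4, 5, 1, 14, 12, 13, 10
Reachable nodes: 14 of 16 total.

14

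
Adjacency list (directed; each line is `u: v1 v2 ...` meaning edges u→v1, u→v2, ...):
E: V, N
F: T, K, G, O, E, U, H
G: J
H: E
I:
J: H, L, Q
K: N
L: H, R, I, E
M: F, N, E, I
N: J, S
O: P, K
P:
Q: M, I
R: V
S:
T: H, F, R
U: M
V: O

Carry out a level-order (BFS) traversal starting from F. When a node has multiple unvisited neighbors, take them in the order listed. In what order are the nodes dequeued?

Visit F; enqueue T, K, G, O, E, U, H → queue [T, K, G, O, E, U, H]
Visit T; enqueue R → queue [K, G, O, E, U, H, R]
Visit K; enqueue N → queue [G, O, E, U, H, R, N]
Visit G; enqueue J → queue [O, E, U, H, R, N, J]
Visit O; enqueue P → queue [E, U, H, R, N, J, P]
Visit E; enqueue V → queue [U, H, R, N, J, P, V]
Visit U; enqueue M → queue [H, R, N, J, P, V, M]
Visit H → queue [R, N, J, P, V, M]
Visit R → queue [N, J, P, V, M]
Visit N; enqueue S → queue [J, P, V, M, S]
Visit J; enqueue L, Q → queue [P, V, M, S, L, Q]
Visit P → queue [V, M, S, L, Q]
Visit V → queue [M, S, L, Q]
Visit M; enqueue I → queue [S, L, Q, I]
Visit S → queue [L, Q, I]
Visit L → queue [Q, I]
Visit Q → queue [I]
Visit I → queue []

F -> T -> K -> G -> O -> E -> U -> H -> R -> N -> J -> P -> V -> M -> S -> L -> Q -> I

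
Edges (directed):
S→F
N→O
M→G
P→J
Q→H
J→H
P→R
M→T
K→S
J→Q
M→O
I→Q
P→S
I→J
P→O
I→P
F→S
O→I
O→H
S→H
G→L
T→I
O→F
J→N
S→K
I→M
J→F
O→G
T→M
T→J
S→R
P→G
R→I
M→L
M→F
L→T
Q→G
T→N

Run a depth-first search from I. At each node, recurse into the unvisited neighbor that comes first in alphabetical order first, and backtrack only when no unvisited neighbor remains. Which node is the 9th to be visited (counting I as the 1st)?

O

Visit I
I → J
J → F
F → S
S → H
S → K
S → R
J → N
N → O
O → G
G → L
L → T
T → M
J → Q
I → P

Visit order: I, J, F, S, H, K, R, N, O, G, L, T, M, Q, P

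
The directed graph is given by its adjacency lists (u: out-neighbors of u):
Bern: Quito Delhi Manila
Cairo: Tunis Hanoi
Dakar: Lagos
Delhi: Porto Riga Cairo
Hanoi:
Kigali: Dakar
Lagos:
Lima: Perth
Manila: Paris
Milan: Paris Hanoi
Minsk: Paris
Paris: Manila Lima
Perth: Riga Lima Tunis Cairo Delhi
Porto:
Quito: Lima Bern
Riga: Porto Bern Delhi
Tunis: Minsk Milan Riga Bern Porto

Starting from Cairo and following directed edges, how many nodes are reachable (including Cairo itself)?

BFS from Cairo visits: Cairo, Tunis, Hanoi, Minsk, Milan, Riga, Bern, Porto, Paris, Delhi, Quito, Manila, Lima, Perth
Reachable nodes: 14 of 17 total.

14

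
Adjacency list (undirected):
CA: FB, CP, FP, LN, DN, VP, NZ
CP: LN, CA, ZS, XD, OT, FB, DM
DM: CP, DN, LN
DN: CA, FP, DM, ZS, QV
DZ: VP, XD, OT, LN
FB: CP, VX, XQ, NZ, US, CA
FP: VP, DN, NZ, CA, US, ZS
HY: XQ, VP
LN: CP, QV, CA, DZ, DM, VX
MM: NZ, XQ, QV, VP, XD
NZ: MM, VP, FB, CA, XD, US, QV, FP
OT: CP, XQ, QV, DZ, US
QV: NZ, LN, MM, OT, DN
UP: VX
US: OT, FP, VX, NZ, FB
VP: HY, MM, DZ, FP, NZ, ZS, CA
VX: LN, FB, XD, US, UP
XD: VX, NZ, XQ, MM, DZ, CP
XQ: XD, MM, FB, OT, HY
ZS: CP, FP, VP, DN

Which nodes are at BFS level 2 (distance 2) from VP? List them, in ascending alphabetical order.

CP, DN, FB, LN, OT, QV, US, XD, XQ

Level 0: VP
Level 1: CA, DZ, FP, HY, MM, NZ, ZS
Level 2: CP, DN, FB, LN, OT, QV, US, XD, XQ
Level 3: DM, VX
Level 4: UP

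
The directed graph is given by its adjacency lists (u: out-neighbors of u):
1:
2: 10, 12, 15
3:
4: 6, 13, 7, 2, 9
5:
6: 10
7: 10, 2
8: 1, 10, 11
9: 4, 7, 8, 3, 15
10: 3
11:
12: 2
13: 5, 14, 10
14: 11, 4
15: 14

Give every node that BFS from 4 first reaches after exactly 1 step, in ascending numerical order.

2, 6, 7, 9, 13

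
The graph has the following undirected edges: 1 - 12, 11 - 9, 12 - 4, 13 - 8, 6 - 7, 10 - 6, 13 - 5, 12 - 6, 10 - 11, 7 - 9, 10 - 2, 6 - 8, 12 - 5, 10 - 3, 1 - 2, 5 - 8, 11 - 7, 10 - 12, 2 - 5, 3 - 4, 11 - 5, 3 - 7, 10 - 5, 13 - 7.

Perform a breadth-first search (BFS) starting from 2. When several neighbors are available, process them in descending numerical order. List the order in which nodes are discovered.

2 10 5 1 12 11 6 3 13 8 4 9 7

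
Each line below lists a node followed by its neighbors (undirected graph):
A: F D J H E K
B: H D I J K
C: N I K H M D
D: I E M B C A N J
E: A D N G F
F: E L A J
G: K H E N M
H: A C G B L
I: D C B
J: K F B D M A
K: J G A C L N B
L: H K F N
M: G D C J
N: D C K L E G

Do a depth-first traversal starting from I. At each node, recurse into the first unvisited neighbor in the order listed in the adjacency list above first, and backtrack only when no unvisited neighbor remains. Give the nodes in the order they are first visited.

I, D, E, A, F, L, H, C, N, K, J, B, M, G

Visit I
I → D
D → E
E → A
A → F
F → L
L → H
H → C
C → N
N → K
K → J
J → B
J → M
M → G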